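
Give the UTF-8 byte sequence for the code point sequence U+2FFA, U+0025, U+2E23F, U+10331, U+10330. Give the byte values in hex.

U+2FFA: 3-byte form → E2 BF BA.
U+0025: 1-byte form → 25.
U+2E23F: 4-byte form → F0 AE 88 BF.
U+10331: 4-byte form → F0 90 8C B1.
U+10330: 4-byte form → F0 90 8C B0.
Concatenated (16 bytes): E2 BF BA 25 F0 AE 88 BF F0 90 8C B1 F0 90 8C B0.

E2 BF BA 25 F0 AE 88 BF F0 90 8C B1 F0 90 8C B0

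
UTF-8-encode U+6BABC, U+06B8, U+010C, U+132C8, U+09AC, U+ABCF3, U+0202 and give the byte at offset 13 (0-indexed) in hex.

U+6BABC → 4-byte form F1 AB AA BC at offsets 0–3.
U+06B8 → 2-byte form DA B8 at offsets 4–5.
U+010C → 2-byte form C4 8C at offsets 6–7.
U+132C8 → 4-byte form F0 93 8B 88 at offsets 8–11.
U+09AC → 3-byte form E0 A6 AC at offsets 12–14.
Offset 13 falls in char 5's range; it's byte 2 of E0 A6 AC = 0xA6.

0xA6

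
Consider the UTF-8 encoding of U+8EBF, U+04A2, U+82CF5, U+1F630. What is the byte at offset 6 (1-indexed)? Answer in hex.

0xF2

1-indexed offset 6 is 0-indexed offset 5.
U+8EBF → 3-byte form E8 BA BF at offsets 0–2.
U+04A2 → 2-byte form D2 A2 at offsets 3–4.
U+82CF5 → 4-byte form F2 82 B3 B5 at offsets 5–8.
Offset 5 falls in char 3's range; it's byte 1 of F2 82 B3 B5 = 0xF2.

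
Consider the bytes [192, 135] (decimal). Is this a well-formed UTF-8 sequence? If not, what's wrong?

Leading byte 0xC0 = 11000000 → 2-byte form.
Continuation bytes all match 10xxxxxx. Payload decodes to 0x7.
But 0x7 < 0x80, the minimum for a 2-byte sequence — this is an overlong encoding.

invalid (overlong encoding)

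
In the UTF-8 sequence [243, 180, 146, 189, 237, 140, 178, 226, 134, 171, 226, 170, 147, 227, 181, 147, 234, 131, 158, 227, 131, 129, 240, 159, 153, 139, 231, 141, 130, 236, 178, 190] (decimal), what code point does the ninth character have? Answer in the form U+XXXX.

U+7342

Offset 0: leading byte 0xF3 = 11110011 → 4-byte char #1 = F3 B4 92 BD.
Offset 4: leading byte 0xED = 11101101 → 3-byte char #2 = ED 8C B2.
Offset 7: leading byte 0xE2 = 11100010 → 3-byte char #3 = E2 86 AB.
Offset 10: leading byte 0xE2 = 11100010 → 3-byte char #4 = E2 AA 93.
Offset 13: leading byte 0xE3 = 11100011 → 3-byte char #5 = E3 B5 93.
Offset 16: leading byte 0xEA = 11101010 → 3-byte char #6 = EA 83 9E.
Offset 19: leading byte 0xE3 = 11100011 → 3-byte char #7 = E3 83 81.
Offset 22: leading byte 0xF0 = 11110000 → 4-byte char #8 = F0 9F 99 8B.
Offset 26: leading byte 0xE7 = 11100111 → 3-byte char #9 = E7 8D 82.
Leading byte 0xE7 = 11100111 matches 1110xxxx → 3-byte sequence.
Byte 1: 0xE7 = 11100111, payload 0111 (4 bits).
Byte 2: 0x8D = 10001101 (10xxxxxx ✓), payload 001101.
Byte 3: 0x82 = 10000010 (10xxxxxx ✓), payload 000010.
Concatenate: 0111001101000010 = 0x7342 (16 bits → U+7342).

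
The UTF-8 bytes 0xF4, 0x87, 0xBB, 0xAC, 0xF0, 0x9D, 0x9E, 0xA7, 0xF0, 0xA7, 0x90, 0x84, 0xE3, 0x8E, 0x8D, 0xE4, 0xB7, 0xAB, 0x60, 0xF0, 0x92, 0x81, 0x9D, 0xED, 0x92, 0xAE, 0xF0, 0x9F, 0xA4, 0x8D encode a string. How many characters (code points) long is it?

9

Byte at offset 0: 0xF4 = 11110100 → 4-byte char (#1). Advance 4.
Byte at offset 4: 0xF0 = 11110000 → 4-byte char (#2). Advance 4.
Byte at offset 8: 0xF0 = 11110000 → 4-byte char (#3). Advance 4.
Byte at offset 12: 0xE3 = 11100011 → 3-byte char (#4). Advance 3.
Byte at offset 15: 0xE4 = 11100100 → 3-byte char (#5). Advance 3.
Byte at offset 18: 0x60 = 01100000 → 1-byte char (#6). Advance 1.
Byte at offset 19: 0xF0 = 11110000 → 4-byte char (#7). Advance 4.
Byte at offset 23: 0xED = 11101101 → 3-byte char (#8). Advance 3.
Byte at offset 26: 0xF0 = 11110000 → 4-byte char (#9). Advance 4.
Reached end at offset 30 after 9 code points.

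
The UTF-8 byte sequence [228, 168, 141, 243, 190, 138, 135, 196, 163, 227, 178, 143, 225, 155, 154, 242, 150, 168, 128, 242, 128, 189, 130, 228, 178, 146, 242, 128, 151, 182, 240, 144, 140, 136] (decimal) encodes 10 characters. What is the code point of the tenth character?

U+10308

Offset 0: leading byte 0xE4 = 11100100 → 3-byte char #1 = E4 A8 8D.
Offset 3: leading byte 0xF3 = 11110011 → 4-byte char #2 = F3 BE 8A 87.
Offset 7: leading byte 0xC4 = 11000100 → 2-byte char #3 = C4 A3.
Offset 9: leading byte 0xE3 = 11100011 → 3-byte char #4 = E3 B2 8F.
Offset 12: leading byte 0xE1 = 11100001 → 3-byte char #5 = E1 9B 9A.
Offset 15: leading byte 0xF2 = 11110010 → 4-byte char #6 = F2 96 A8 80.
Offset 19: leading byte 0xF2 = 11110010 → 4-byte char #7 = F2 80 BD 82.
Offset 23: leading byte 0xE4 = 11100100 → 3-byte char #8 = E4 B2 92.
Offset 26: leading byte 0xF2 = 11110010 → 4-byte char #9 = F2 80 97 B6.
Offset 30: leading byte 0xF0 = 11110000 → 4-byte char #10 = F0 90 8C 88.
Leading byte 0xF0 = 11110000 matches 11110xxx → 4-byte sequence.
Byte 1: 0xF0 = 11110000, payload 000 (3 bits).
Byte 2: 0x90 = 10010000 (10xxxxxx ✓), payload 010000.
Byte 3: 0x8C = 10001100 (10xxxxxx ✓), payload 001100.
Byte 4: 0x88 = 10001000 (10xxxxxx ✓), payload 001000.
Concatenate: 000010000001100001000 = 0x10308 (21 bits → U+10308).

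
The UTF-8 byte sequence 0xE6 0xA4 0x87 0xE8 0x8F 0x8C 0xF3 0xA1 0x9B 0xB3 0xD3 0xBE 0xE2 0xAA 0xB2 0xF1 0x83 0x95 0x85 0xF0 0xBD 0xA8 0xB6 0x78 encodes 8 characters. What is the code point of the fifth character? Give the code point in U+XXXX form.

U+2AB2

Offset 0: leading byte 0xE6 = 11100110 → 3-byte char #1 = E6 A4 87.
Offset 3: leading byte 0xE8 = 11101000 → 3-byte char #2 = E8 8F 8C.
Offset 6: leading byte 0xF3 = 11110011 → 4-byte char #3 = F3 A1 9B B3.
Offset 10: leading byte 0xD3 = 11010011 → 2-byte char #4 = D3 BE.
Offset 12: leading byte 0xE2 = 11100010 → 3-byte char #5 = E2 AA B2.
Leading byte 0xE2 = 11100010 matches 1110xxxx → 3-byte sequence.
Byte 1: 0xE2 = 11100010, payload 0010 (4 bits).
Byte 2: 0xAA = 10101010 (10xxxxxx ✓), payload 101010.
Byte 3: 0xB2 = 10110010 (10xxxxxx ✓), payload 110010.
Concatenate: 0010101010110010 = 0x2AB2 (16 bits → U+2AB2).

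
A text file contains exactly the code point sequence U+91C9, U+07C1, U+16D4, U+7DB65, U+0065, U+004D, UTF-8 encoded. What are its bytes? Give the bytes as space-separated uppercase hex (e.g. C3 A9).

U+91C9: 3-byte form → E9 87 89.
U+07C1: 2-byte form → DF 81.
U+16D4: 3-byte form → E1 9B 94.
U+7DB65: 4-byte form → F1 BD AD A5.
U+0065: 1-byte form → 65.
U+004D: 1-byte form → 4D.
Concatenated (14 bytes): E9 87 89 DF 81 E1 9B 94 F1 BD AD A5 65 4D.

E9 87 89 DF 81 E1 9B 94 F1 BD AD A5 65 4D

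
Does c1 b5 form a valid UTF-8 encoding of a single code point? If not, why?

Leading byte 0xC1 = 11000001 → 2-byte form.
Continuation bytes all match 10xxxxxx. Payload decodes to 0x75.
But 0x75 < 0x80, the minimum for a 2-byte sequence — this is an overlong encoding.

invalid (overlong encoding)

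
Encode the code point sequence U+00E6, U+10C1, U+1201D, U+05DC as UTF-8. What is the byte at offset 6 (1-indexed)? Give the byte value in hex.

1-indexed offset 6 is 0-indexed offset 5.
U+00E6 → 2-byte form C3 A6 at offsets 0–1.
U+10C1 → 3-byte form E1 83 81 at offsets 2–4.
U+1201D → 4-byte form F0 92 80 9D at offsets 5–8.
Offset 5 falls in char 3's range; it's byte 1 of F0 92 80 9D = 0xF0.

0xF0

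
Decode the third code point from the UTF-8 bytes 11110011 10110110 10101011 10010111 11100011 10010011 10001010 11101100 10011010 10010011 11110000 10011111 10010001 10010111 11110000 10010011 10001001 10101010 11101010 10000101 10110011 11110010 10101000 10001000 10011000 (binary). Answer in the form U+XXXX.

U+C693

Offset 0: leading byte 0xF3 = 11110011 → 4-byte char #1 = F3 B6 AB 97.
Offset 4: leading byte 0xE3 = 11100011 → 3-byte char #2 = E3 93 8A.
Offset 7: leading byte 0xEC = 11101100 → 3-byte char #3 = EC 9A 93.
Leading byte 0xEC = 11101100 matches 1110xxxx → 3-byte sequence.
Byte 1: 0xEC = 11101100, payload 1100 (4 bits).
Byte 2: 0x9A = 10011010 (10xxxxxx ✓), payload 011010.
Byte 3: 0x93 = 10010011 (10xxxxxx ✓), payload 010011.
Concatenate: 1100011010010011 = 0xC693 (16 bits → U+C693).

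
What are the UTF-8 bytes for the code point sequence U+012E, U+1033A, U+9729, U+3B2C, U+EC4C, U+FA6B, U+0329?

U+012E: 2-byte form → C4 AE.
U+1033A: 4-byte form → F0 90 8C BA.
U+9729: 3-byte form → E9 9C A9.
U+3B2C: 3-byte form → E3 AC AC.
U+EC4C: 3-byte form → EE B1 8C.
U+FA6B: 3-byte form → EF A9 AB.
U+0329: 2-byte form → CC A9.
Concatenated (20 bytes): C4 AE F0 90 8C BA E9 9C A9 E3 AC AC EE B1 8C EF A9 AB CC A9.

C4 AE F0 90 8C BA E9 9C A9 E3 AC AC EE B1 8C EF A9 AB CC A9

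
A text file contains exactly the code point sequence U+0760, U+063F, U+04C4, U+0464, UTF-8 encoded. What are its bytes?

DD A0 D8 BF D3 84 D1 A4

U+0760: 2-byte form → DD A0.
U+063F: 2-byte form → D8 BF.
U+04C4: 2-byte form → D3 84.
U+0464: 2-byte form → D1 A4.
Concatenated (8 bytes): DD A0 D8 BF D3 84 D1 A4.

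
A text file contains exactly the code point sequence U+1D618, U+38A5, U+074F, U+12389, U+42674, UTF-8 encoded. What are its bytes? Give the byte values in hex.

U+1D618: 4-byte form → F0 9D 98 98.
U+38A5: 3-byte form → E3 A2 A5.
U+074F: 2-byte form → DD 8F.
U+12389: 4-byte form → F0 92 8E 89.
U+42674: 4-byte form → F1 82 99 B4.
Concatenated (17 bytes): F0 9D 98 98 E3 A2 A5 DD 8F F0 92 8E 89 F1 82 99 B4.

F0 9D 98 98 E3 A2 A5 DD 8F F0 92 8E 89 F1 82 99 B4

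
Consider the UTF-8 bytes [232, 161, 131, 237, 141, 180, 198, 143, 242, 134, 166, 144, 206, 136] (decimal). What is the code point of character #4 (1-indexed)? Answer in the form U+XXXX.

Offset 0: leading byte 0xE8 = 11101000 → 3-byte char #1 = E8 A1 83.
Offset 3: leading byte 0xED = 11101101 → 3-byte char #2 = ED 8D B4.
Offset 6: leading byte 0xC6 = 11000110 → 2-byte char #3 = C6 8F.
Offset 8: leading byte 0xF2 = 11110010 → 4-byte char #4 = F2 86 A6 90.
Leading byte 0xF2 = 11110010 matches 11110xxx → 4-byte sequence.
Byte 1: 0xF2 = 11110010, payload 010 (3 bits).
Byte 2: 0x86 = 10000110 (10xxxxxx ✓), payload 000110.
Byte 3: 0xA6 = 10100110 (10xxxxxx ✓), payload 100110.
Byte 4: 0x90 = 10010000 (10xxxxxx ✓), payload 010000.
Concatenate: 010000110100110010000 = 0x86990 (21 bits → U+86990).

U+86990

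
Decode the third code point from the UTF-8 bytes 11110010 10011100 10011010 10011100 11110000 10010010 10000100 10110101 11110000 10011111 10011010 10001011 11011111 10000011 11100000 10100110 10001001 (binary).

U+1F68B

Offset 0: leading byte 0xF2 = 11110010 → 4-byte char #1 = F2 9C 9A 9C.
Offset 4: leading byte 0xF0 = 11110000 → 4-byte char #2 = F0 92 84 B5.
Offset 8: leading byte 0xF0 = 11110000 → 4-byte char #3 = F0 9F 9A 8B.
Leading byte 0xF0 = 11110000 matches 11110xxx → 4-byte sequence.
Byte 1: 0xF0 = 11110000, payload 000 (3 bits).
Byte 2: 0x9F = 10011111 (10xxxxxx ✓), payload 011111.
Byte 3: 0x9A = 10011010 (10xxxxxx ✓), payload 011010.
Byte 4: 0x8B = 10001011 (10xxxxxx ✓), payload 001011.
Concatenate: 000011111011010001011 = 0x1F68B (21 bits → U+1F68B).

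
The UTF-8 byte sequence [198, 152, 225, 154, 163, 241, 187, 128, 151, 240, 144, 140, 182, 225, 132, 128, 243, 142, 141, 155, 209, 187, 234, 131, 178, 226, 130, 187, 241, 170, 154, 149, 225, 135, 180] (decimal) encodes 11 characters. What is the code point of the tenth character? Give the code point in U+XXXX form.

Offset 0: leading byte 0xC6 = 11000110 → 2-byte char #1 = C6 98.
Offset 2: leading byte 0xE1 = 11100001 → 3-byte char #2 = E1 9A A3.
Offset 5: leading byte 0xF1 = 11110001 → 4-byte char #3 = F1 BB 80 97.
Offset 9: leading byte 0xF0 = 11110000 → 4-byte char #4 = F0 90 8C B6.
Offset 13: leading byte 0xE1 = 11100001 → 3-byte char #5 = E1 84 80.
Offset 16: leading byte 0xF3 = 11110011 → 4-byte char #6 = F3 8E 8D 9B.
Offset 20: leading byte 0xD1 = 11010001 → 2-byte char #7 = D1 BB.
Offset 22: leading byte 0xEA = 11101010 → 3-byte char #8 = EA 83 B2.
Offset 25: leading byte 0xE2 = 11100010 → 3-byte char #9 = E2 82 BB.
Offset 28: leading byte 0xF1 = 11110001 → 4-byte char #10 = F1 AA 9A 95.
Leading byte 0xF1 = 11110001 matches 11110xxx → 4-byte sequence.
Byte 1: 0xF1 = 11110001, payload 001 (3 bits).
Byte 2: 0xAA = 10101010 (10xxxxxx ✓), payload 101010.
Byte 3: 0x9A = 10011010 (10xxxxxx ✓), payload 011010.
Byte 4: 0x95 = 10010101 (10xxxxxx ✓), payload 010101.
Concatenate: 001101010011010010101 = 0x6A695 (21 bits → U+6A695).

U+6A695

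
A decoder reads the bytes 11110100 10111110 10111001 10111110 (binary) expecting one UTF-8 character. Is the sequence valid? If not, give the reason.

Leading byte 0xF4 = 11110100 → 4-byte form.
Payload = 0x13EE7E, which exceeds U+10FFFF, the maximum Unicode code point. (Leading bytes F5–FF, or F4 followed by ≥ 0x90, are invalid.)

invalid (encodes a value above U+10FFFF)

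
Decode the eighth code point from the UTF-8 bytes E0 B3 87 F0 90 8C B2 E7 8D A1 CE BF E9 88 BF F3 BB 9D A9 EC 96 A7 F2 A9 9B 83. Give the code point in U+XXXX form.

Offset 0: leading byte 0xE0 = 11100000 → 3-byte char #1 = E0 B3 87.
Offset 3: leading byte 0xF0 = 11110000 → 4-byte char #2 = F0 90 8C B2.
Offset 7: leading byte 0xE7 = 11100111 → 3-byte char #3 = E7 8D A1.
Offset 10: leading byte 0xCE = 11001110 → 2-byte char #4 = CE BF.
Offset 12: leading byte 0xE9 = 11101001 → 3-byte char #5 = E9 88 BF.
Offset 15: leading byte 0xF3 = 11110011 → 4-byte char #6 = F3 BB 9D A9.
Offset 19: leading byte 0xEC = 11101100 → 3-byte char #7 = EC 96 A7.
Offset 22: leading byte 0xF2 = 11110010 → 4-byte char #8 = F2 A9 9B 83.
Leading byte 0xF2 = 11110010 matches 11110xxx → 4-byte sequence.
Byte 1: 0xF2 = 11110010, payload 010 (3 bits).
Byte 2: 0xA9 = 10101001 (10xxxxxx ✓), payload 101001.
Byte 3: 0x9B = 10011011 (10xxxxxx ✓), payload 011011.
Byte 4: 0x83 = 10000011 (10xxxxxx ✓), payload 000011.
Concatenate: 010101001011011000011 = 0xA96C3 (21 bits → U+A96C3).

U+A96C3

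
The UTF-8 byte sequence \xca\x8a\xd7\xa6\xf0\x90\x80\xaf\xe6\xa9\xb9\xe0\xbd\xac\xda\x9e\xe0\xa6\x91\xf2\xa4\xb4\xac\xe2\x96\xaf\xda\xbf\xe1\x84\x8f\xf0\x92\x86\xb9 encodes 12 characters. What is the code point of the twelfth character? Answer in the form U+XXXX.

Offset 0: leading byte 0xCA = 11001010 → 2-byte char #1 = CA 8A.
Offset 2: leading byte 0xD7 = 11010111 → 2-byte char #2 = D7 A6.
Offset 4: leading byte 0xF0 = 11110000 → 4-byte char #3 = F0 90 80 AF.
Offset 8: leading byte 0xE6 = 11100110 → 3-byte char #4 = E6 A9 B9.
Offset 11: leading byte 0xE0 = 11100000 → 3-byte char #5 = E0 BD AC.
Offset 14: leading byte 0xDA = 11011010 → 2-byte char #6 = DA 9E.
Offset 16: leading byte 0xE0 = 11100000 → 3-byte char #7 = E0 A6 91.
Offset 19: leading byte 0xF2 = 11110010 → 4-byte char #8 = F2 A4 B4 AC.
Offset 23: leading byte 0xE2 = 11100010 → 3-byte char #9 = E2 96 AF.
Offset 26: leading byte 0xDA = 11011010 → 2-byte char #10 = DA BF.
Offset 28: leading byte 0xE1 = 11100001 → 3-byte char #11 = E1 84 8F.
Offset 31: leading byte 0xF0 = 11110000 → 4-byte char #12 = F0 92 86 B9.
Leading byte 0xF0 = 11110000 matches 11110xxx → 4-byte sequence.
Byte 1: 0xF0 = 11110000, payload 000 (3 bits).
Byte 2: 0x92 = 10010010 (10xxxxxx ✓), payload 010010.
Byte 3: 0x86 = 10000110 (10xxxxxx ✓), payload 000110.
Byte 4: 0xB9 = 10111001 (10xxxxxx ✓), payload 111001.
Concatenate: 000010010000110111001 = 0x121B9 (21 bits → U+121B9).

U+121B9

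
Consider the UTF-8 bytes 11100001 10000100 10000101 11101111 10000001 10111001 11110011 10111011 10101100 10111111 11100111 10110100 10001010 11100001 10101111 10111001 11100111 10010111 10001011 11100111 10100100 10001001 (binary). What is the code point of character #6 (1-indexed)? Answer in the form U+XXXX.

U+75CB

Offset 0: leading byte 0xE1 = 11100001 → 3-byte char #1 = E1 84 85.
Offset 3: leading byte 0xEF = 11101111 → 3-byte char #2 = EF 81 B9.
Offset 6: leading byte 0xF3 = 11110011 → 4-byte char #3 = F3 BB AC BF.
Offset 10: leading byte 0xE7 = 11100111 → 3-byte char #4 = E7 B4 8A.
Offset 13: leading byte 0xE1 = 11100001 → 3-byte char #5 = E1 AF B9.
Offset 16: leading byte 0xE7 = 11100111 → 3-byte char #6 = E7 97 8B.
Leading byte 0xE7 = 11100111 matches 1110xxxx → 3-byte sequence.
Byte 1: 0xE7 = 11100111, payload 0111 (4 bits).
Byte 2: 0x97 = 10010111 (10xxxxxx ✓), payload 010111.
Byte 3: 0x8B = 10001011 (10xxxxxx ✓), payload 001011.
Concatenate: 0111010111001011 = 0x75CB (16 bits → U+75CB).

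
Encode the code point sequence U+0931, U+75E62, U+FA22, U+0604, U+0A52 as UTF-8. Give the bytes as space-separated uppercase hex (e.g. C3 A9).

E0 A4 B1 F1 B5 B9 A2 EF A8 A2 D8 84 E0 A9 92

U+0931: 3-byte form → E0 A4 B1.
U+75E62: 4-byte form → F1 B5 B9 A2.
U+FA22: 3-byte form → EF A8 A2.
U+0604: 2-byte form → D8 84.
U+0A52: 3-byte form → E0 A9 92.
Concatenated (15 bytes): E0 A4 B1 F1 B5 B9 A2 EF A8 A2 D8 84 E0 A9 92.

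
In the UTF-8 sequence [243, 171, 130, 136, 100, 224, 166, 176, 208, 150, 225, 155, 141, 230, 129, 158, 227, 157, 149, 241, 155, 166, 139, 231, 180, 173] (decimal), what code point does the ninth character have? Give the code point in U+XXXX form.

Offset 0: leading byte 0xF3 = 11110011 → 4-byte char #1 = F3 AB 82 88.
Offset 4: leading byte 0x64 = 01100100 → 1-byte char #2 = 64.
Offset 5: leading byte 0xE0 = 11100000 → 3-byte char #3 = E0 A6 B0.
Offset 8: leading byte 0xD0 = 11010000 → 2-byte char #4 = D0 96.
Offset 10: leading byte 0xE1 = 11100001 → 3-byte char #5 = E1 9B 8D.
Offset 13: leading byte 0xE6 = 11100110 → 3-byte char #6 = E6 81 9E.
Offset 16: leading byte 0xE3 = 11100011 → 3-byte char #7 = E3 9D 95.
Offset 19: leading byte 0xF1 = 11110001 → 4-byte char #8 = F1 9B A6 8B.
Offset 23: leading byte 0xE7 = 11100111 → 3-byte char #9 = E7 B4 AD.
Leading byte 0xE7 = 11100111 matches 1110xxxx → 3-byte sequence.
Byte 1: 0xE7 = 11100111, payload 0111 (4 bits).
Byte 2: 0xB4 = 10110100 (10xxxxxx ✓), payload 110100.
Byte 3: 0xAD = 10101101 (10xxxxxx ✓), payload 101101.
Concatenate: 0111110100101101 = 0x7D2D (16 bits → U+7D2D).

U+7D2D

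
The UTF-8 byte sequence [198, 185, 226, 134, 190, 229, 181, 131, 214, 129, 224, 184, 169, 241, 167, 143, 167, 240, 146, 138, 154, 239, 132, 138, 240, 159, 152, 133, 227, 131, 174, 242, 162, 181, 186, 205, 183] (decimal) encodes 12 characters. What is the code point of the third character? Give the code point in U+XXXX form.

Offset 0: leading byte 0xC6 = 11000110 → 2-byte char #1 = C6 B9.
Offset 2: leading byte 0xE2 = 11100010 → 3-byte char #2 = E2 86 BE.
Offset 5: leading byte 0xE5 = 11100101 → 3-byte char #3 = E5 B5 83.
Leading byte 0xE5 = 11100101 matches 1110xxxx → 3-byte sequence.
Byte 1: 0xE5 = 11100101, payload 0101 (4 bits).
Byte 2: 0xB5 = 10110101 (10xxxxxx ✓), payload 110101.
Byte 3: 0x83 = 10000011 (10xxxxxx ✓), payload 000011.
Concatenate: 0101110101000011 = 0x5D43 (16 bits → U+5D43).

U+5D43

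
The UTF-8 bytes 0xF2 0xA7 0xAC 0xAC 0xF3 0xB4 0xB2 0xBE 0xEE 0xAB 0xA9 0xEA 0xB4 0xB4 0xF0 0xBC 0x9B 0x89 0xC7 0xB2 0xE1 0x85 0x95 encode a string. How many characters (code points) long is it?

Byte at offset 0: 0xF2 = 11110010 → 4-byte char (#1). Advance 4.
Byte at offset 4: 0xF3 = 11110011 → 4-byte char (#2). Advance 4.
Byte at offset 8: 0xEE = 11101110 → 3-byte char (#3). Advance 3.
Byte at offset 11: 0xEA = 11101010 → 3-byte char (#4). Advance 3.
Byte at offset 14: 0xF0 = 11110000 → 4-byte char (#5). Advance 4.
Byte at offset 18: 0xC7 = 11000111 → 2-byte char (#6). Advance 2.
Byte at offset 20: 0xE1 = 11100001 → 3-byte char (#7). Advance 3.
Reached end at offset 23 after 7 code points.

7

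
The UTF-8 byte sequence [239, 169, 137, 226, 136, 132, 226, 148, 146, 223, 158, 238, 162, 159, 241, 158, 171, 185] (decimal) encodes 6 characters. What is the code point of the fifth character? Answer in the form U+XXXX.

U+E89F

Offset 0: leading byte 0xEF = 11101111 → 3-byte char #1 = EF A9 89.
Offset 3: leading byte 0xE2 = 11100010 → 3-byte char #2 = E2 88 84.
Offset 6: leading byte 0xE2 = 11100010 → 3-byte char #3 = E2 94 92.
Offset 9: leading byte 0xDF = 11011111 → 2-byte char #4 = DF 9E.
Offset 11: leading byte 0xEE = 11101110 → 3-byte char #5 = EE A2 9F.
Leading byte 0xEE = 11101110 matches 1110xxxx → 3-byte sequence.
Byte 1: 0xEE = 11101110, payload 1110 (4 bits).
Byte 2: 0xA2 = 10100010 (10xxxxxx ✓), payload 100010.
Byte 3: 0x9F = 10011111 (10xxxxxx ✓), payload 011111.
Concatenate: 1110100010011111 = 0xE89F (16 bits → U+E89F).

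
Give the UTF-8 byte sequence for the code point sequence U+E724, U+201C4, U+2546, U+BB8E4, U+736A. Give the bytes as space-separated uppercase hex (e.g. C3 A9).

EE 9C A4 F0 A0 87 84 E2 95 86 F2 BB A3 A4 E7 8D AA

U+E724: 3-byte form → EE 9C A4.
U+201C4: 4-byte form → F0 A0 87 84.
U+2546: 3-byte form → E2 95 86.
U+BB8E4: 4-byte form → F2 BB A3 A4.
U+736A: 3-byte form → E7 8D AA.
Concatenated (17 bytes): EE 9C A4 F0 A0 87 84 E2 95 86 F2 BB A3 A4 E7 8D AA.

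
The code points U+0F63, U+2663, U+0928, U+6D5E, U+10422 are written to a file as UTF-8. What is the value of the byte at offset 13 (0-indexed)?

U+0F63 → 3-byte form E0 BD A3 at offsets 0–2.
U+2663 → 3-byte form E2 99 A3 at offsets 3–5.
U+0928 → 3-byte form E0 A4 A8 at offsets 6–8.
U+6D5E → 3-byte form E6 B5 9E at offsets 9–11.
U+10422 → 4-byte form F0 90 90 A2 at offsets 12–15.
Offset 13 falls in char 5's range; it's byte 2 of F0 90 90 A2 = 0x90.

0x90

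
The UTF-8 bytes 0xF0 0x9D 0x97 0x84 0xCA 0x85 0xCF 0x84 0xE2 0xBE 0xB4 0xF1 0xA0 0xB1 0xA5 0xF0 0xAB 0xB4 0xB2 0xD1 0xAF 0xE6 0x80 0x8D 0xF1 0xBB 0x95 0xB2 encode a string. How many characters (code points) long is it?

9

Byte at offset 0: 0xF0 = 11110000 → 4-byte char (#1). Advance 4.
Byte at offset 4: 0xCA = 11001010 → 2-byte char (#2). Advance 2.
Byte at offset 6: 0xCF = 11001111 → 2-byte char (#3). Advance 2.
Byte at offset 8: 0xE2 = 11100010 → 3-byte char (#4). Advance 3.
Byte at offset 11: 0xF1 = 11110001 → 4-byte char (#5). Advance 4.
Byte at offset 15: 0xF0 = 11110000 → 4-byte char (#6). Advance 4.
Byte at offset 19: 0xD1 = 11010001 → 2-byte char (#7). Advance 2.
Byte at offset 21: 0xE6 = 11100110 → 3-byte char (#8). Advance 3.
Byte at offset 24: 0xF1 = 11110001 → 4-byte char (#9). Advance 4.
Reached end at offset 28 after 9 code points.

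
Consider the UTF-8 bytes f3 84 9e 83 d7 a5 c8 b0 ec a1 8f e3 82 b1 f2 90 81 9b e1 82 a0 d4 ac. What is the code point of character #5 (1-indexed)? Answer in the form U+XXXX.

Offset 0: leading byte 0xF3 = 11110011 → 4-byte char #1 = F3 84 9E 83.
Offset 4: leading byte 0xD7 = 11010111 → 2-byte char #2 = D7 A5.
Offset 6: leading byte 0xC8 = 11001000 → 2-byte char #3 = C8 B0.
Offset 8: leading byte 0xEC = 11101100 → 3-byte char #4 = EC A1 8F.
Offset 11: leading byte 0xE3 = 11100011 → 3-byte char #5 = E3 82 B1.
Leading byte 0xE3 = 11100011 matches 1110xxxx → 3-byte sequence.
Byte 1: 0xE3 = 11100011, payload 0011 (4 bits).
Byte 2: 0x82 = 10000010 (10xxxxxx ✓), payload 000010.
Byte 3: 0xB1 = 10110001 (10xxxxxx ✓), payload 110001.
Concatenate: 0011000010110001 = 0x30B1 (16 bits → U+30B1).

U+30B1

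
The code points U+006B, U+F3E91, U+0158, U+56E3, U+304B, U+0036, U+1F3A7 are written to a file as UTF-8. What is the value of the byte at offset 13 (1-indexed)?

0x8B

1-indexed offset 13 is 0-indexed offset 12.
U+006B → 1-byte form 6B at offsets 0–0.
U+F3E91 → 4-byte form F3 B3 BA 91 at offsets 1–4.
U+0158 → 2-byte form C5 98 at offsets 5–6.
U+56E3 → 3-byte form E5 9B A3 at offsets 7–9.
U+304B → 3-byte form E3 81 8B at offsets 10–12.
Offset 12 falls in char 5's range; it's byte 3 of E3 81 8B = 0x8B.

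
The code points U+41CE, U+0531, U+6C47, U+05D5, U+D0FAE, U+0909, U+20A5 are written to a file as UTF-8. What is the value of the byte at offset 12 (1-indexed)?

0x90

1-indexed offset 12 is 0-indexed offset 11.
U+41CE → 3-byte form E4 87 8E at offsets 0–2.
U+0531 → 2-byte form D4 B1 at offsets 3–4.
U+6C47 → 3-byte form E6 B1 87 at offsets 5–7.
U+05D5 → 2-byte form D7 95 at offsets 8–9.
U+D0FAE → 4-byte form F3 90 BE AE at offsets 10–13.
Offset 11 falls in char 5's range; it's byte 2 of F3 90 BE AE = 0x90.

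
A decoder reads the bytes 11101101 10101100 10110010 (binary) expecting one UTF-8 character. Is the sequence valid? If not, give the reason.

Structurally a 3-byte sequence; payload = 0xDB32.
But 0xDB32 is in U+D800–U+DFFF, the surrogate range. Surrogates are not Unicode scalar values and are forbidden in UTF-8.

invalid (encodes a surrogate (U+D800–U+DFFF))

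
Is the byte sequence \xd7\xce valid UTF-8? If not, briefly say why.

invalid (non-continuation byte where continuation expected)

Leading byte 0xD7 = 11010111 → 2-byte form.
Byte 2 is 0xCE = 11001110, which is not 10xxxxxx — expected a continuation byte.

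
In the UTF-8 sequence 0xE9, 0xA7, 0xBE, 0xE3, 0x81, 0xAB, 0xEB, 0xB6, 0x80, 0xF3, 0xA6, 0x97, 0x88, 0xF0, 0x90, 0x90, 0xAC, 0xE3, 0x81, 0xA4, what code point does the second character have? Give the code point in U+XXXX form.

Offset 0: leading byte 0xE9 = 11101001 → 3-byte char #1 = E9 A7 BE.
Offset 3: leading byte 0xE3 = 11100011 → 3-byte char #2 = E3 81 AB.
Leading byte 0xE3 = 11100011 matches 1110xxxx → 3-byte sequence.
Byte 1: 0xE3 = 11100011, payload 0011 (4 bits).
Byte 2: 0x81 = 10000001 (10xxxxxx ✓), payload 000001.
Byte 3: 0xAB = 10101011 (10xxxxxx ✓), payload 101011.
Concatenate: 0011000001101011 = 0x306B (16 bits → U+306B).

U+306B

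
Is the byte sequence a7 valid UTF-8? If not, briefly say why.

Byte 0xA7 = 10100111 has the form 10xxxxxx — a continuation byte — but there is no preceding leading byte.

invalid (continuation byte with no leading byte)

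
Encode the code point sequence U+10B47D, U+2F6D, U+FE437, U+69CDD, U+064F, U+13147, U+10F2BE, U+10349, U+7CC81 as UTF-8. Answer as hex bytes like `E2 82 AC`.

U+10B47D: 4-byte form → F4 8B 91 BD.
U+2F6D: 3-byte form → E2 BD AD.
U+FE437: 4-byte form → F3 BE 90 B7.
U+69CDD: 4-byte form → F1 A9 B3 9D.
U+064F: 2-byte form → D9 8F.
U+13147: 4-byte form → F0 93 85 87.
U+10F2BE: 4-byte form → F4 8F 8A BE.
U+10349: 4-byte form → F0 90 8D 89.
U+7CC81: 4-byte form → F1 BC B2 81.
Concatenated (33 bytes): F4 8B 91 BD E2 BD AD F3 BE 90 B7 F1 A9 B3 9D D9 8F F0 93 85 87 F4 8F 8A BE F0 90 8D 89 F1 BC B2 81.

F4 8B 91 BD E2 BD AD F3 BE 90 B7 F1 A9 B3 9D D9 8F F0 93 85 87 F4 8F 8A BE F0 90 8D 89 F1 BC B2 81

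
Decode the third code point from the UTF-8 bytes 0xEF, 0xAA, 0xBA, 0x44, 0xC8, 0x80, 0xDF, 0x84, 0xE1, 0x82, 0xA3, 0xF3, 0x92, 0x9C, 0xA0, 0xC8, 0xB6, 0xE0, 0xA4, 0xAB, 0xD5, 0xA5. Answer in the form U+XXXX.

U+0200

Offset 0: leading byte 0xEF = 11101111 → 3-byte char #1 = EF AA BA.
Offset 3: leading byte 0x44 = 01000100 → 1-byte char #2 = 44.
Offset 4: leading byte 0xC8 = 11001000 → 2-byte char #3 = C8 80.
Leading byte 0xC8 = 11001000 matches 110xxxxx → 2-byte sequence.
Byte 1: 0xC8 = 11001000, payload 01000 (5 bits).
Byte 2: 0x80 = 10000000 (10xxxxxx ✓), payload 000000.
Concatenate: 01000000000 = 0x200 (11 bits → U+0200).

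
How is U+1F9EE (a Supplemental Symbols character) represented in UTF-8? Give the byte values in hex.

U+1F9EE = 0x1F9EE = 129518 decimal. In range U+10000–U+10FFFF → 4-byte form: 11110xxx 10xxxxxx 10xxxxxx 10xxxxxx.
Binary (21 bits): 000011111100111101110.
Split 3+6+6+6: 000 | 011111 | 100111 | 101110.
Byte 1: 11110000 = 0xF0.
Byte 2: 10011111 = 0x9F.
Byte 3: 10100111 = 0xA7.
Byte 4: 10101110 = 0xAE.

F0 9F A7 AE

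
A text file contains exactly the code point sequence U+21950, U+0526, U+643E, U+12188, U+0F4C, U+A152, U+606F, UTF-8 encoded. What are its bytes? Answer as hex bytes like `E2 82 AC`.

F0 A1 A5 90 D4 A6 E6 90 BE F0 92 86 88 E0 BD 8C EA 85 92 E6 81 AF

U+21950: 4-byte form → F0 A1 A5 90.
U+0526: 2-byte form → D4 A6.
U+643E: 3-byte form → E6 90 BE.
U+12188: 4-byte form → F0 92 86 88.
U+0F4C: 3-byte form → E0 BD 8C.
U+A152: 3-byte form → EA 85 92.
U+606F: 3-byte form → E6 81 AF.
Concatenated (22 bytes): F0 A1 A5 90 D4 A6 E6 90 BE F0 92 86 88 E0 BD 8C EA 85 92 E6 81 AF.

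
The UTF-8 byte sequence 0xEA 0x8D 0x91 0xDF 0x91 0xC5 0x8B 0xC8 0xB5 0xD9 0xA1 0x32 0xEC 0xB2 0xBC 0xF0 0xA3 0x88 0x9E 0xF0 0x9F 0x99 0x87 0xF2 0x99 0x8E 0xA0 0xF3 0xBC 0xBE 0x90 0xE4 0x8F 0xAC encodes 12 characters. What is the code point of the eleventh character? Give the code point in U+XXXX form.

Offset 0: leading byte 0xEA = 11101010 → 3-byte char #1 = EA 8D 91.
Offset 3: leading byte 0xDF = 11011111 → 2-byte char #2 = DF 91.
Offset 5: leading byte 0xC5 = 11000101 → 2-byte char #3 = C5 8B.
Offset 7: leading byte 0xC8 = 11001000 → 2-byte char #4 = C8 B5.
Offset 9: leading byte 0xD9 = 11011001 → 2-byte char #5 = D9 A1.
Offset 11: leading byte 0x32 = 00110010 → 1-byte char #6 = 32.
Offset 12: leading byte 0xEC = 11101100 → 3-byte char #7 = EC B2 BC.
Offset 15: leading byte 0xF0 = 11110000 → 4-byte char #8 = F0 A3 88 9E.
Offset 19: leading byte 0xF0 = 11110000 → 4-byte char #9 = F0 9F 99 87.
Offset 23: leading byte 0xF2 = 11110010 → 4-byte char #10 = F2 99 8E A0.
Offset 27: leading byte 0xF3 = 11110011 → 4-byte char #11 = F3 BC BE 90.
Leading byte 0xF3 = 11110011 matches 11110xxx → 4-byte sequence.
Byte 1: 0xF3 = 11110011, payload 011 (3 bits).
Byte 2: 0xBC = 10111100 (10xxxxxx ✓), payload 111100.
Byte 3: 0xBE = 10111110 (10xxxxxx ✓), payload 111110.
Byte 4: 0x90 = 10010000 (10xxxxxx ✓), payload 010000.
Concatenate: 011111100111110010000 = 0xFCF90 (21 bits → U+FCF90).

U+FCF90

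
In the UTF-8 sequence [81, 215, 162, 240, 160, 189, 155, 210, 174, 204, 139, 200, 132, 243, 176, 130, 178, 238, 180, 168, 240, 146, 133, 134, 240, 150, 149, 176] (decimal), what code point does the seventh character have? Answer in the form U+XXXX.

Offset 0: leading byte 0x51 = 01010001 → 1-byte char #1 = 51.
Offset 1: leading byte 0xD7 = 11010111 → 2-byte char #2 = D7 A2.
Offset 3: leading byte 0xF0 = 11110000 → 4-byte char #3 = F0 A0 BD 9B.
Offset 7: leading byte 0xD2 = 11010010 → 2-byte char #4 = D2 AE.
Offset 9: leading byte 0xCC = 11001100 → 2-byte char #5 = CC 8B.
Offset 11: leading byte 0xC8 = 11001000 → 2-byte char #6 = C8 84.
Offset 13: leading byte 0xF3 = 11110011 → 4-byte char #7 = F3 B0 82 B2.
Leading byte 0xF3 = 11110011 matches 11110xxx → 4-byte sequence.
Byte 1: 0xF3 = 11110011, payload 011 (3 bits).
Byte 2: 0xB0 = 10110000 (10xxxxxx ✓), payload 110000.
Byte 3: 0x82 = 10000010 (10xxxxxx ✓), payload 000010.
Byte 4: 0xB2 = 10110010 (10xxxxxx ✓), payload 110010.
Concatenate: 011110000000010110010 = 0xF00B2 (21 bits → U+F00B2).

U+F00B2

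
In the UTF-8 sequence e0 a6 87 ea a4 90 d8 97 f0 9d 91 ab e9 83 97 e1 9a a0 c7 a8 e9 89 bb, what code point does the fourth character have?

Offset 0: leading byte 0xE0 = 11100000 → 3-byte char #1 = E0 A6 87.
Offset 3: leading byte 0xEA = 11101010 → 3-byte char #2 = EA A4 90.
Offset 6: leading byte 0xD8 = 11011000 → 2-byte char #3 = D8 97.
Offset 8: leading byte 0xF0 = 11110000 → 4-byte char #4 = F0 9D 91 AB.
Leading byte 0xF0 = 11110000 matches 11110xxx → 4-byte sequence.
Byte 1: 0xF0 = 11110000, payload 000 (3 bits).
Byte 2: 0x9D = 10011101 (10xxxxxx ✓), payload 011101.
Byte 3: 0x91 = 10010001 (10xxxxxx ✓), payload 010001.
Byte 4: 0xAB = 10101011 (10xxxxxx ✓), payload 101011.
Concatenate: 000011101010001101011 = 0x1D46B (21 bits → U+1D46B).

U+1D46B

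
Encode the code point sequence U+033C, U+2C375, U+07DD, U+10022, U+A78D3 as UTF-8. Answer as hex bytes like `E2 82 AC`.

CC BC F0 AC 8D B5 DF 9D F0 90 80 A2 F2 A7 A3 93

U+033C: 2-byte form → CC BC.
U+2C375: 4-byte form → F0 AC 8D B5.
U+07DD: 2-byte form → DF 9D.
U+10022: 4-byte form → F0 90 80 A2.
U+A78D3: 4-byte form → F2 A7 A3 93.
Concatenated (16 bytes): CC BC F0 AC 8D B5 DF 9D F0 90 80 A2 F2 A7 A3 93.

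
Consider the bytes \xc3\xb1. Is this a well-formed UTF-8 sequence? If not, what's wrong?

Leading byte 0xC3 = 11000011 → 2-byte form.
Continuation bytes 0xB1=10110001 all match 10xxxxxx.
Decoded value 0xF1 is ≥ 0x80 (shortest form) and not a surrogate.

valid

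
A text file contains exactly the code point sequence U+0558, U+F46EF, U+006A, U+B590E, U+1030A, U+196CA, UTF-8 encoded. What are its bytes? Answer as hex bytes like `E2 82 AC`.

U+0558: 2-byte form → D5 98.
U+F46EF: 4-byte form → F3 B4 9B AF.
U+006A: 1-byte form → 6A.
U+B590E: 4-byte form → F2 B5 A4 8E.
U+1030A: 4-byte form → F0 90 8C 8A.
U+196CA: 4-byte form → F0 99 9B 8A.
Concatenated (19 bytes): D5 98 F3 B4 9B AF 6A F2 B5 A4 8E F0 90 8C 8A F0 99 9B 8A.

D5 98 F3 B4 9B AF 6A F2 B5 A4 8E F0 90 8C 8A F0 99 9B 8A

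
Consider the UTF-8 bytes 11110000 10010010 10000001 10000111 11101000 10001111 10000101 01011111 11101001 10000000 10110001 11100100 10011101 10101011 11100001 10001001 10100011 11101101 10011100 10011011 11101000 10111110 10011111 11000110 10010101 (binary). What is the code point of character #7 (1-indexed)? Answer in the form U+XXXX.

U+D71B

Offset 0: leading byte 0xF0 = 11110000 → 4-byte char #1 = F0 92 81 87.
Offset 4: leading byte 0xE8 = 11101000 → 3-byte char #2 = E8 8F 85.
Offset 7: leading byte 0x5F = 01011111 → 1-byte char #3 = 5F.
Offset 8: leading byte 0xE9 = 11101001 → 3-byte char #4 = E9 80 B1.
Offset 11: leading byte 0xE4 = 11100100 → 3-byte char #5 = E4 9D AB.
Offset 14: leading byte 0xE1 = 11100001 → 3-byte char #6 = E1 89 A3.
Offset 17: leading byte 0xED = 11101101 → 3-byte char #7 = ED 9C 9B.
Leading byte 0xED = 11101101 matches 1110xxxx → 3-byte sequence.
Byte 1: 0xED = 11101101, payload 1101 (4 bits).
Byte 2: 0x9C = 10011100 (10xxxxxx ✓), payload 011100.
Byte 3: 0x9B = 10011011 (10xxxxxx ✓), payload 011011.
Concatenate: 1101011100011011 = 0xD71B (16 bits → U+D71B).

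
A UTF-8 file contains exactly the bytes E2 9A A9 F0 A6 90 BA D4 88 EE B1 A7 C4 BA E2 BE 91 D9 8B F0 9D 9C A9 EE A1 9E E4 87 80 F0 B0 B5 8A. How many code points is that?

11

Byte at offset 0: 0xE2 = 11100010 → 3-byte char (#1). Advance 3.
Byte at offset 3: 0xF0 = 11110000 → 4-byte char (#2). Advance 4.
Byte at offset 7: 0xD4 = 11010100 → 2-byte char (#3). Advance 2.
Byte at offset 9: 0xEE = 11101110 → 3-byte char (#4). Advance 3.
Byte at offset 12: 0xC4 = 11000100 → 2-byte char (#5). Advance 2.
Byte at offset 14: 0xE2 = 11100010 → 3-byte char (#6). Advance 3.
Byte at offset 17: 0xD9 = 11011001 → 2-byte char (#7). Advance 2.
Byte at offset 19: 0xF0 = 11110000 → 4-byte char (#8). Advance 4.
Byte at offset 23: 0xEE = 11101110 → 3-byte char (#9). Advance 3.
Byte at offset 26: 0xE4 = 11100100 → 3-byte char (#10). Advance 3.
Byte at offset 29: 0xF0 = 11110000 → 4-byte char (#11). Advance 4.
Reached end at offset 33 after 11 code points.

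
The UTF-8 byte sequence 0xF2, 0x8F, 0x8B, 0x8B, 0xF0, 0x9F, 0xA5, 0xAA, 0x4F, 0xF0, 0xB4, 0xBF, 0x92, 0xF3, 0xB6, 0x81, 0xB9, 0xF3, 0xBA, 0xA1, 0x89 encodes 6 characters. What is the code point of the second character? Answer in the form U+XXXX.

Offset 0: leading byte 0xF2 = 11110010 → 4-byte char #1 = F2 8F 8B 8B.
Offset 4: leading byte 0xF0 = 11110000 → 4-byte char #2 = F0 9F A5 AA.
Leading byte 0xF0 = 11110000 matches 11110xxx → 4-byte sequence.
Byte 1: 0xF0 = 11110000, payload 000 (3 bits).
Byte 2: 0x9F = 10011111 (10xxxxxx ✓), payload 011111.
Byte 3: 0xA5 = 10100101 (10xxxxxx ✓), payload 100101.
Byte 4: 0xAA = 10101010 (10xxxxxx ✓), payload 101010.
Concatenate: 000011111100101101010 = 0x1F96A (21 bits → U+1F96A).

U+1F96A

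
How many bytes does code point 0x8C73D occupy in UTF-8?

U+8C73D = 0x8C73D. UTF-8 uses 1 byte below 0x80, 2 below 0x800, 3 below 0x10000, 4 up to 0x10FFFF. 0x8C73D is in U+10000–U+10FFFF → 4 bytes.

4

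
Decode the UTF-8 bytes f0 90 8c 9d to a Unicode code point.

Leading byte 0xF0 = 11110000 matches 11110xxx → 4-byte sequence.
Byte 1: 0xF0 = 11110000, payload 000 (3 bits).
Byte 2: 0x90 = 10010000 (10xxxxxx ✓), payload 010000.
Byte 3: 0x8C = 10001100 (10xxxxxx ✓), payload 001100.
Byte 4: 0x9D = 10011101 (10xxxxxx ✓), payload 011101.
Concatenate: 000010000001100011101 = 0x1031D (21 bits → U+1031D).

U+1031D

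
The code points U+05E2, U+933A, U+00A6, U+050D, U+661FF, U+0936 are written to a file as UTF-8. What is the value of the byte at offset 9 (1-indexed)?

1-indexed offset 9 is 0-indexed offset 8.
U+05E2 → 2-byte form D7 A2 at offsets 0–1.
U+933A → 3-byte form E9 8C BA at offsets 2–4.
U+00A6 → 2-byte form C2 A6 at offsets 5–6.
U+050D → 2-byte form D4 8D at offsets 7–8.
Offset 8 falls in char 4's range; it's byte 2 of D4 8D = 0x8D.

0x8D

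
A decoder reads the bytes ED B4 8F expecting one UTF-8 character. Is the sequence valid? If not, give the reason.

invalid (encodes a surrogate (U+D800–U+DFFF))

Structurally a 3-byte sequence; payload = 0xDD0F.
But 0xDD0F is in U+D800–U+DFFF, the surrogate range. Surrogates are not Unicode scalar values and are forbidden in UTF-8.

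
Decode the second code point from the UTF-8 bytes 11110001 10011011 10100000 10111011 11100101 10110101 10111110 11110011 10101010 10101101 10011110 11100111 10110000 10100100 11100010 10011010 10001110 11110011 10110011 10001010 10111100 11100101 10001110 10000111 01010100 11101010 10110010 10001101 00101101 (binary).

U+5D7E

Offset 0: leading byte 0xF1 = 11110001 → 4-byte char #1 = F1 9B A0 BB.
Offset 4: leading byte 0xE5 = 11100101 → 3-byte char #2 = E5 B5 BE.
Leading byte 0xE5 = 11100101 matches 1110xxxx → 3-byte sequence.
Byte 1: 0xE5 = 11100101, payload 0101 (4 bits).
Byte 2: 0xB5 = 10110101 (10xxxxxx ✓), payload 110101.
Byte 3: 0xBE = 10111110 (10xxxxxx ✓), payload 111110.
Concatenate: 0101110101111110 = 0x5D7E (16 bits → U+5D7E).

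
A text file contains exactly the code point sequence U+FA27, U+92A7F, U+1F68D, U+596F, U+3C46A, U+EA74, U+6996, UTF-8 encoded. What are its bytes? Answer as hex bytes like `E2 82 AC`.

U+FA27: 3-byte form → EF A8 A7.
U+92A7F: 4-byte form → F2 92 A9 BF.
U+1F68D: 4-byte form → F0 9F 9A 8D.
U+596F: 3-byte form → E5 A5 AF.
U+3C46A: 4-byte form → F0 BC 91 AA.
U+EA74: 3-byte form → EE A9 B4.
U+6996: 3-byte form → E6 A6 96.
Concatenated (24 bytes): EF A8 A7 F2 92 A9 BF F0 9F 9A 8D E5 A5 AF F0 BC 91 AA EE A9 B4 E6 A6 96.

EF A8 A7 F2 92 A9 BF F0 9F 9A 8D E5 A5 AF F0 BC 91 AA EE A9 B4 E6 A6 96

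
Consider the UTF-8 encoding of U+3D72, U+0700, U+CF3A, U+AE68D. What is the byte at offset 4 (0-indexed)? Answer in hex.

0x80

U+3D72 → 3-byte form E3 B5 B2 at offsets 0–2.
U+0700 → 2-byte form DC 80 at offsets 3–4.
Offset 4 falls in char 2's range; it's byte 2 of DC 80 = 0x80.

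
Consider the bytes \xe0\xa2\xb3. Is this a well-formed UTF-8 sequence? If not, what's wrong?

Leading byte 0xE0 = 11100000 → 3-byte form.
Continuation bytes 0xA2=10100010, 0xB3=10110011 all match 10xxxxxx.
Decoded value 0x8B3 is ≥ 0x800 (shortest form) and not a surrogate.

valid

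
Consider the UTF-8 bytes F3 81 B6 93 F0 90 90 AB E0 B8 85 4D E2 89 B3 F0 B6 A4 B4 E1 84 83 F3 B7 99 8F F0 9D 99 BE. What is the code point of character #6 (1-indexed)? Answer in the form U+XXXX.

U+36934

Offset 0: leading byte 0xF3 = 11110011 → 4-byte char #1 = F3 81 B6 93.
Offset 4: leading byte 0xF0 = 11110000 → 4-byte char #2 = F0 90 90 AB.
Offset 8: leading byte 0xE0 = 11100000 → 3-byte char #3 = E0 B8 85.
Offset 11: leading byte 0x4D = 01001101 → 1-byte char #4 = 4D.
Offset 12: leading byte 0xE2 = 11100010 → 3-byte char #5 = E2 89 B3.
Offset 15: leading byte 0xF0 = 11110000 → 4-byte char #6 = F0 B6 A4 B4.
Leading byte 0xF0 = 11110000 matches 11110xxx → 4-byte sequence.
Byte 1: 0xF0 = 11110000, payload 000 (3 bits).
Byte 2: 0xB6 = 10110110 (10xxxxxx ✓), payload 110110.
Byte 3: 0xA4 = 10100100 (10xxxxxx ✓), payload 100100.
Byte 4: 0xB4 = 10110100 (10xxxxxx ✓), payload 110100.
Concatenate: 000110110100100110100 = 0x36934 (21 bits → U+36934).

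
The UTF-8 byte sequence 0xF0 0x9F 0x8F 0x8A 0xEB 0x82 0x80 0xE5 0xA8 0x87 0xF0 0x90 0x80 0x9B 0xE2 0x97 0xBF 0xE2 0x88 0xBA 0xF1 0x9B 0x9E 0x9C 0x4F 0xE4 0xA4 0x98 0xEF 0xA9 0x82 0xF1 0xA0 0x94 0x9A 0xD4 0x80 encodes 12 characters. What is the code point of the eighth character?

U+004F

Offset 0: leading byte 0xF0 = 11110000 → 4-byte char #1 = F0 9F 8F 8A.
Offset 4: leading byte 0xEB = 11101011 → 3-byte char #2 = EB 82 80.
Offset 7: leading byte 0xE5 = 11100101 → 3-byte char #3 = E5 A8 87.
Offset 10: leading byte 0xF0 = 11110000 → 4-byte char #4 = F0 90 80 9B.
Offset 14: leading byte 0xE2 = 11100010 → 3-byte char #5 = E2 97 BF.
Offset 17: leading byte 0xE2 = 11100010 → 3-byte char #6 = E2 88 BA.
Offset 20: leading byte 0xF1 = 11110001 → 4-byte char #7 = F1 9B 9E 9C.
Offset 24: leading byte 0x4F = 01001111 → 1-byte char #8 = 4F.
Leading byte 0x4F = 01001111 matches 0xxxxxxx → 1-byte sequence.
Byte 1: 0x4F = 01001111, payload 1001111 (7 bits).
Concatenate: 1001111 = 0x4F (7 bits → U+004F).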